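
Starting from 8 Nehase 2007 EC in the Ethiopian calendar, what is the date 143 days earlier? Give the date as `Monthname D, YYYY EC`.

The starting date is JDN 2457249; 2457249 − 143 = 2457106.
JDN 2457106 corresponds to Megabit 15, 2007 EC.

Megabit 15, 2007 EC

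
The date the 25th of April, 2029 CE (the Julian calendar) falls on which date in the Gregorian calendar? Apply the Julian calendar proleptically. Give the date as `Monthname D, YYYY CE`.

The Julian–Gregorian offset here is 13 days (Julian trailing).
25 April 2029 Julian + 13 days → 8 May 2029 Gregorian.

May 8, 2029 CE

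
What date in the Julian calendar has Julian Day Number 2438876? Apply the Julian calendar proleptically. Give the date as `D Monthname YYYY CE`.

12 April 1965 CE

JDN 2438876 is 25 April 1965 in the Gregorian calendar.
In the Julian calendar that day is 12 April 1965 CE.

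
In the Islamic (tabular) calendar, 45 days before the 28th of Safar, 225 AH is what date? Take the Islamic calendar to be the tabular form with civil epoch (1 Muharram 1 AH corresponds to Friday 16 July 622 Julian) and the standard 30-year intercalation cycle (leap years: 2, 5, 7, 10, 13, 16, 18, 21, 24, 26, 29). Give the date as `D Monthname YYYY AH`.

The starting date is JDN 2027875; 2027875 − 45 = 2027830.
JDN 2027830 corresponds to 13 Muharram 225 AH.

13 Muharram 225 AH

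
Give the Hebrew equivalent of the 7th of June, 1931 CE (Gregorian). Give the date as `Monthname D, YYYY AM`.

Sivan 22, 5691 AM

Both dates share Julian Day Number 2426500; in the Hebrew calendar that is 22 Sivan 5691 AM.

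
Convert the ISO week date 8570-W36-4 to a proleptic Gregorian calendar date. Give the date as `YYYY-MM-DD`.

8570-09-06

ISO week 1 of 8570 is the week containing the first Thursday of 8570.
Week 36, day 4 (Thursday) lands on 8570-09-06.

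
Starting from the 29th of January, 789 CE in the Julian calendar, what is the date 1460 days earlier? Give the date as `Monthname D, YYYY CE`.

Counting 1460 days back from JDN 2009269 reaches JDN 2007809, which is January 30, 785 CE.

January 30, 785 CE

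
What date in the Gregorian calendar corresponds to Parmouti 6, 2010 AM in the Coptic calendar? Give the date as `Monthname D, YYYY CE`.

April 16, 2294 CE

Julian Day Number of the source date = 2559032.
Converting JDN 2559032 to the Gregorian calendar gives 16 April 2294 CE.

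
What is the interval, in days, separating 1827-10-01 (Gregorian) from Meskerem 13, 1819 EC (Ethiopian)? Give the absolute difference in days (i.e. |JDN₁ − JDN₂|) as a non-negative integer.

JDN of the first date = 2388631.
JDN of the second date = 2388257.
|2388257 − 2388631| = 374.

374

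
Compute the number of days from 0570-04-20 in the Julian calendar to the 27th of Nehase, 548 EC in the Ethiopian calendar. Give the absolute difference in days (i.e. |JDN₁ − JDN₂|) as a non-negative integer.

4991

First date → JDN 1929360; second date → JDN 1924369.
The interval is |1929360 − 1924369| = 4991 days.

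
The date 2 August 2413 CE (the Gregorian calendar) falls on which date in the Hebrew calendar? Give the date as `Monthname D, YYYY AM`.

Av 5, 6173 AM

Julian Day Number of the source date = 2602604.
Converting JDN 2602604 to the Hebrew calendar gives 5 Av 6173 AM.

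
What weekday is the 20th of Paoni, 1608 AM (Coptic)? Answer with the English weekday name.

Sunday

This is JDN 2412276 (26 June 1892 Gregorian).
Since JDN mod 7 = 6 (0 = Monday), the day is Sunday.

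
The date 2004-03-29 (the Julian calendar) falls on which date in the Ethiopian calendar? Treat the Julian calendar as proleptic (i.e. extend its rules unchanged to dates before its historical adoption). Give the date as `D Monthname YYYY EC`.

3 Miyazya 1996 EC

Julian Day Number of the source date = 2453107.
Converting JDN 2453107 to the Ethiopian calendar gives 3 Miyazya 1996 EC.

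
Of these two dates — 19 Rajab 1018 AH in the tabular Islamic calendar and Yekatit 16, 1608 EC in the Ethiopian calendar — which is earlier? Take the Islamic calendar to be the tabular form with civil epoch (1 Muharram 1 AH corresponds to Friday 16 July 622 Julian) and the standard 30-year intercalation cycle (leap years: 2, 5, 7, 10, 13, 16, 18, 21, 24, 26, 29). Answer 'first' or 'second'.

First date → JDN 2309026; second date → JDN 2311343.
JDN 2309026 < JDN 2311343, so the first date is earlier.

first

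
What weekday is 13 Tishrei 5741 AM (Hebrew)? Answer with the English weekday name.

Tuesday

This is JDN 2444506 (23 September 1980 Gregorian).
2444506 ≡ 1 (mod 7); counting from Monday = 0 gives Tuesday.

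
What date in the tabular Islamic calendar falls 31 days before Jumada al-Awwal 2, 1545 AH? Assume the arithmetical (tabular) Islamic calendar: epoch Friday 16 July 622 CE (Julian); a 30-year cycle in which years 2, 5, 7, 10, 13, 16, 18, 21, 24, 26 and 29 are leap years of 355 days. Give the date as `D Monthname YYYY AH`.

30 Rabi' al-Awwal 1545 AH

The starting date is JDN 2495701; 2495701 − 31 = 2495670.
JDN 2495670 corresponds to 30 Rabi' al-Awwal 1545 AH.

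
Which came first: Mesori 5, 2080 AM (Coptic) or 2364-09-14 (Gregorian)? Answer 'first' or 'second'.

first

First date → JDN 2584719; second date → JDN 2584750.
JDN 2584719 < JDN 2584750, so the first date is earlier.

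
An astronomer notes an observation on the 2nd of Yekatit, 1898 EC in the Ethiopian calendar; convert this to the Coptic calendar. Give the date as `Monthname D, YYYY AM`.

The source date corresponds to 9 February 1906 in the Gregorian calendar (JDN 2417251).
That day falls on 2 Meshir 1622 AM in the Coptic calendar.

Meshir 2, 1622 AM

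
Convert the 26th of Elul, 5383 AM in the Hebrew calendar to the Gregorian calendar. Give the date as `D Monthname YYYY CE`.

Julian Day Number of the source date = 2314112.
Converting JDN 2314112 to the Gregorian calendar gives 21 September 1623 CE.

21 September 1623 CE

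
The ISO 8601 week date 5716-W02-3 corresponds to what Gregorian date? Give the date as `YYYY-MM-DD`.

5716-01-08

ISO week 1 of 5716 is the week containing the first Thursday of 5716.
Week 2, day 3 (Wednesday) lands on 5716-01-08.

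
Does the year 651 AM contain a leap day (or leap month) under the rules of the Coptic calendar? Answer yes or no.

yes

651 mod 4 = 3; in the Coptic calendar a year is leap when year mod 4 = 3, so it is a leap year.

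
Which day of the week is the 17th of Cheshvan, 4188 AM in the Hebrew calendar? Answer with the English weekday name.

Monday

Equivalently 25 October 427 Gregorian, JDN 1877316.
Since JDN mod 7 = 0 (0 = Monday), the day is Monday.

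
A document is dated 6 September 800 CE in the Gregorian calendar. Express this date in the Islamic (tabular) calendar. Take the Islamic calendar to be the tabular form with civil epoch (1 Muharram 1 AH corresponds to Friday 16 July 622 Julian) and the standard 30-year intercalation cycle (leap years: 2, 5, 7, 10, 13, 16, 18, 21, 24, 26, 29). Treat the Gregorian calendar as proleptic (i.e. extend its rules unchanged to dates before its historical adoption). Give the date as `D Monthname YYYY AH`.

8 Sha'ban 184 AH

Julian Day Number of the source date = 2013503.
Converting JDN 2013503 to the tabular Islamic calendar gives 8 Sha'ban 184 AH.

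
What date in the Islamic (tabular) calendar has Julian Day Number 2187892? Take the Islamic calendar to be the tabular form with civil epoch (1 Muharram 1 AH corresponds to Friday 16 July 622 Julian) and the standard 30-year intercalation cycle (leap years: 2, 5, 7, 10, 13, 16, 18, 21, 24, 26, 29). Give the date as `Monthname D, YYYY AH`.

Ramadan 20, 676 AH

The proleptic Gregorian equivalent of JDN 2187892 is 21 February 1278.
In the tabular Islamic calendar that day is Ramadan 20, 676 AH.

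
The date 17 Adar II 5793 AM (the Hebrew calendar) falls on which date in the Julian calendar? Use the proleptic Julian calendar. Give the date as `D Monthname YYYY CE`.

Both dates share Julian Day Number 2463675; in the Julian calendar that is 5 March 2033 CE.

5 March 2033 CE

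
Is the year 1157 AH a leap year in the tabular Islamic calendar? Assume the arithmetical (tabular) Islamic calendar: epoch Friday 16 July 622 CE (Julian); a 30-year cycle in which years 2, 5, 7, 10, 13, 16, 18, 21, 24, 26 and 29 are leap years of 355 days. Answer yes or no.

Year 1157 AH is year 17 of its 30-year cycle; leap positions are 2, 5, 7, 10, 13, 16, 18, 21, 24, 26, 29, so it is a common year (354 days).

no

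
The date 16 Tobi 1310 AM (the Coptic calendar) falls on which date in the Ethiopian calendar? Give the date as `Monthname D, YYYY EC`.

Both dates share Julian Day Number 2303277; in the Ethiopian calendar that is 16 Tir 1586 EC.

Tir 16, 1586 EC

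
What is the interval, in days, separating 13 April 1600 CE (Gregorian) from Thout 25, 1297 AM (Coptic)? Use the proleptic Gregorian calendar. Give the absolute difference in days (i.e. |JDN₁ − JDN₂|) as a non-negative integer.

First date → JDN 2305551; second date → JDN 2298418.
The interval is |2305551 − 2298418| = 7133 days.

7133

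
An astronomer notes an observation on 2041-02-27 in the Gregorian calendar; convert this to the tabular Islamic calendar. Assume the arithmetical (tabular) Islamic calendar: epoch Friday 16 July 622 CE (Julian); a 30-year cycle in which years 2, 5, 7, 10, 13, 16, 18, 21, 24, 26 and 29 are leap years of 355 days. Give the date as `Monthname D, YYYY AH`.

Both dates share Julian Day Number 2466578; in the tabular Islamic calendar that is 25 Safar 1463 AH.

Safar 25, 1463 AH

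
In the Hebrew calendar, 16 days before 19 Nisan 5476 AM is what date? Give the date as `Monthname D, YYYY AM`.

Nisan 3, 5476 AM

The starting date is JDN 2347917; 2347917 − 16 = 2347901.
JDN 2347901 corresponds to Nisan 3, 5476 AM.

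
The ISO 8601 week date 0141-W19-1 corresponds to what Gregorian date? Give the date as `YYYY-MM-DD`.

ISO week 1 of 141 is the week containing the first Thursday of 141.
Week 19, day 1 (Monday) lands on 0141-05-08.

0141-05-08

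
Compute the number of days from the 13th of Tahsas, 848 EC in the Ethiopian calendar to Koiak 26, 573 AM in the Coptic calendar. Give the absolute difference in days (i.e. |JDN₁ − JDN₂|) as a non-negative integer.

378

JDN of the first date = 2033690.
JDN of the second date = 2034068.
|2034068 − 2033690| = 378.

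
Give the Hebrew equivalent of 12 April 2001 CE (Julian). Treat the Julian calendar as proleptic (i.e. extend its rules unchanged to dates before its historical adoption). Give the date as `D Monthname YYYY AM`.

The source date corresponds to 25 April 2001 in the Gregorian calendar (JDN 2452025).
That day falls on 2 Iyar 5761 AM in the Hebrew calendar.

2 Iyar 5761 AM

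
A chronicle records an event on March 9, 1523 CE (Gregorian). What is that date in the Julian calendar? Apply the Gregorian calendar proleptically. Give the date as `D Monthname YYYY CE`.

27 February 1523 CE

For dates in this range the Gregorian date is 10 days ahead of the Julian.
9 March 1523 Gregorian − 10 days → 27 February 1523 Julian.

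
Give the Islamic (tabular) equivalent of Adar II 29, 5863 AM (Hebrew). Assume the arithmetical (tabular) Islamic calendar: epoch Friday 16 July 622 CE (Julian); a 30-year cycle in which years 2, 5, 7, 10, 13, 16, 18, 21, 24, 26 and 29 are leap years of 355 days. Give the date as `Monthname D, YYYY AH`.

The source date corresponds to 7 April 2103 in the Gregorian calendar (JDN 2489261).
That day falls on 28 Safar 1527 AH in the tabular Islamic calendar.

Safar 28, 1527 AH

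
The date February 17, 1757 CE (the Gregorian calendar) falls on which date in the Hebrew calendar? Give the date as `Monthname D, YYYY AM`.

Shevat 27, 5517 AM

Julian Day Number of the source date = 2362839.
Converting JDN 2362839 to the Hebrew calendar gives 27 Shevat 5517 AM.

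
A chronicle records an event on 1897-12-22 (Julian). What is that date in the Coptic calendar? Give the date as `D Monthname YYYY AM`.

26 Koiak 1614 AM

Julian Day Number of the source date = 2414293.
Converting JDN 2414293 to the Coptic calendar gives 26 Koiak 1614 AM.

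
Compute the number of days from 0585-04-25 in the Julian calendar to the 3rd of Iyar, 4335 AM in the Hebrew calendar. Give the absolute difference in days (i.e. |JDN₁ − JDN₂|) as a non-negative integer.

First date → JDN 1934844; second date → JDN 1931195.
The interval is |1934844 − 1931195| = 3649 days.

3649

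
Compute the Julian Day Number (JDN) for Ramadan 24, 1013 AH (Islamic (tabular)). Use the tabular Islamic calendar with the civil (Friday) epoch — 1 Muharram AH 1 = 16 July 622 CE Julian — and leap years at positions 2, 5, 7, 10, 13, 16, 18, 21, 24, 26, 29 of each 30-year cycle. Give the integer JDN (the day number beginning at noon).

2307318

Equivalently 13 February 1605 (Gregorian).
JDN 2299161 is 15 October 1582 CE (Gregorian); the target day is +8157 days from there, so JDN = 2307318.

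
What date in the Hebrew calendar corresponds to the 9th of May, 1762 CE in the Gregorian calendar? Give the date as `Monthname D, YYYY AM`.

Iyar 16, 5522 AM

Julian Day Number of the source date = 2364746.
Converting JDN 2364746 to the Hebrew calendar gives 16 Iyar 5522 AM.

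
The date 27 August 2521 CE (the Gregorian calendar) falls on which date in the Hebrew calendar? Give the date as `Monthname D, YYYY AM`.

Av 22, 6281 AM

Julian Day Number of the source date = 2642075.
Converting JDN 2642075 to the Hebrew calendar gives 22 Av 6281 AM.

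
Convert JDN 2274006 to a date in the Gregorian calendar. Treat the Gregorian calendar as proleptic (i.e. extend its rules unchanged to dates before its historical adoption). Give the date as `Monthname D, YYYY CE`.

JDN 2451545 is 1 Jan 2000; 2274006 is −177539 days from there.

December 1, 1513 CE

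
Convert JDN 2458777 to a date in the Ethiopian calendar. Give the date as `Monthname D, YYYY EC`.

Tikimt 9, 2012 EC

JDN 2458777 is 20 October 2019 in the Gregorian calendar.
In the Ethiopian calendar that day is Tikimt 9, 2012 EC.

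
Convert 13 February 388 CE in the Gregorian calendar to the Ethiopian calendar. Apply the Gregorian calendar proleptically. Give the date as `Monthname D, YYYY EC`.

Julian Day Number of the source date = 1862817.
Converting JDN 1862817 to the Ethiopian calendar gives 17 Yekatit 380 EC.

Yekatit 17, 380 EC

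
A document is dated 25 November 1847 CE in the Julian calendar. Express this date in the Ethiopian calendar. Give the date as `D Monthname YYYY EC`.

Both dates share Julian Day Number 2396003; in the Ethiopian calendar that is 28 Hidar 1840 EC.

28 Hidar 1840 EC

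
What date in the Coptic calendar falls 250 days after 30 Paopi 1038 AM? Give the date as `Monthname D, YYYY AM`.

Epip 10, 1038 AM

JDN of 30 Paopi 1038 AM = 2203853.
2203853 + 250 = 2204103.
JDN 2204103 in the Coptic calendar is Epip 10, 1038 AM.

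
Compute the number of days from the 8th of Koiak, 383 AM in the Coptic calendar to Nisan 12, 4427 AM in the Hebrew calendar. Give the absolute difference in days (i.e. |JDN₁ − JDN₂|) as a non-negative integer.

129

JDN of the first date = 1964652.
JDN of the second date = 1964781.
|1964781 − 1964652| = 129.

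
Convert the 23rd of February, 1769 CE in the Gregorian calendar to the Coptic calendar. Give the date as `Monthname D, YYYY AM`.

Meshir 18, 1485 AM

Julian Day Number of the source date = 2367228.
Converting JDN 2367228 to the Coptic calendar gives 18 Meshir 1485 AM.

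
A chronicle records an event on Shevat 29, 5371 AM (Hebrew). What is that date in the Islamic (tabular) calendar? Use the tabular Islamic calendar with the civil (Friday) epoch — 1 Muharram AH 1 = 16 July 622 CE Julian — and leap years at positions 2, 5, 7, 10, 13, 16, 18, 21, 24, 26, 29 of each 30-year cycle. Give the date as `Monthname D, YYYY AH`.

Dhu al-Qa'dah 29, 1019 AH

Both dates share Julian Day Number 2309508; in the tabular Islamic calendar that is 29 Dhu al-Qa'dah 1019 AH.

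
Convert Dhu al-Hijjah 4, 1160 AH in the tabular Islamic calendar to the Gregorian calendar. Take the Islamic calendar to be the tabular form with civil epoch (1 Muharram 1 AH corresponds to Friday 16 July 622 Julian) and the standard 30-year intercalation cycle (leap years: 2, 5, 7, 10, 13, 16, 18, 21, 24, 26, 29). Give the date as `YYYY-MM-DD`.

Both dates share Julian Day Number 2359479; in the Gregorian calendar that is 7 December 1747 CE.

1747-12-07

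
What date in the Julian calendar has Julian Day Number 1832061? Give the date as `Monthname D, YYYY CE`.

November 29, 303 CE

The proleptic Gregorian equivalent of JDN 1832061 is 30 November 303.
In the Julian calendar that day is November 29, 303 CE.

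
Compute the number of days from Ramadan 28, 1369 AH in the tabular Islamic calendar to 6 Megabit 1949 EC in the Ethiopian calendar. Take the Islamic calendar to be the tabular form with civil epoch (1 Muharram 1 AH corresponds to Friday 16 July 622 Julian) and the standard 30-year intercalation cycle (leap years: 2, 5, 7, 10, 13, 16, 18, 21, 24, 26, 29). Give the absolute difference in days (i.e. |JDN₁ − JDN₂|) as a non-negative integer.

2436

First date → JDN 2433477; second date → JDN 2435913.
The interval is |2433477 − 2435913| = 2436 days.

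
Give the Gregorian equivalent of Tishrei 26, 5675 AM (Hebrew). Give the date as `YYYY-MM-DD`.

Both dates share Julian Day Number 2420422; in the Gregorian calendar that is 16 October 1914 CE.

1914-10-16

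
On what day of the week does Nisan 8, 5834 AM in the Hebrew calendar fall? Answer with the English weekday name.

In the Gregorian calendar this is 5 April 2074 (JDN 2478668).
2478668 ≡ 3 (mod 7); counting from Monday = 0 gives Thursday.

Thursday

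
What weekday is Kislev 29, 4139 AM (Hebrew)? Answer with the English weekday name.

This is JDN 1859462 (7 December 378 Gregorian).
JDN 1859462 mod 7 = 3, and JDN 0 was a Monday, so this is a Thursday.

Thursday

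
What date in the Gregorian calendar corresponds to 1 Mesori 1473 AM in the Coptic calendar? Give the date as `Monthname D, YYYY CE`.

Julian Day Number of the source date = 2363008.
Converting JDN 2363008 to the Gregorian calendar gives 5 August 1757 CE.

August 5, 1757 CE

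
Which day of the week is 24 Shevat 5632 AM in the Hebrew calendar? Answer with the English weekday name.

Saturday

In the Gregorian calendar this is 3 February 1872 (JDN 2404827).
JDN 2404827 mod 7 = 5, and JDN 0 was a Monday, so this is a Saturday.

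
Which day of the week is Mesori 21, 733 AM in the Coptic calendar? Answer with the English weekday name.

Wednesday

Equivalently 20 August 1017 Gregorian, JDN 2092743.
JDN 2092743 mod 7 = 2, and JDN 0 was a Monday, so this is a Wednesday.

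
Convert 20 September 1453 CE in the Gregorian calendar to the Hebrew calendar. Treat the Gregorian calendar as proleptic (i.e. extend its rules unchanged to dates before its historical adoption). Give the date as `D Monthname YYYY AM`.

8 Tishrei 5214 AM

Julian Day Number of the source date = 2252020.
Converting JDN 2252020 to the Hebrew calendar gives 8 Tishrei 5214 AM.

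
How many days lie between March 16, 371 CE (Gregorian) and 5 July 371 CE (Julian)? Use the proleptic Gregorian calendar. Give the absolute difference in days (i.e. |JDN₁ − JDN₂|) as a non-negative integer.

112

First date → JDN 1856639; second date → JDN 1856751.
The interval is |1856639 − 1856751| = 112 days.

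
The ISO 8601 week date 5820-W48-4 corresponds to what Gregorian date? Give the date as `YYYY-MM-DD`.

5820-11-30

ISO week 1 of 5820 is the week containing the first Thursday of 5820.
Week 48, day 4 (Thursday) lands on 5820-11-30.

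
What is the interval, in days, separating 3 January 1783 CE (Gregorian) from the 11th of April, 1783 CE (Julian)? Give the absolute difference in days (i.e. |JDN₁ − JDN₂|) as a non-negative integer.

JDN of the first date = 2372290.
JDN of the second date = 2372399.
|2372399 − 2372290| = 109.

109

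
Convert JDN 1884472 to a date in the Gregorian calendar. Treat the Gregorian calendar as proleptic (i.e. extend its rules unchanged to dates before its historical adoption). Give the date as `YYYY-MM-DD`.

0447-05-29

Counting from JDN 2299161 = 15 Oct 1582 gives an offset of -414689 days.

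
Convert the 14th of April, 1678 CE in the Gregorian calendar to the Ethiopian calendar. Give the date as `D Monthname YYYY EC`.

9 Miyazya 1670 EC

Julian Day Number of the source date = 2334041.
Converting JDN 2334041 to the Ethiopian calendar gives 9 Miyazya 1670 EC.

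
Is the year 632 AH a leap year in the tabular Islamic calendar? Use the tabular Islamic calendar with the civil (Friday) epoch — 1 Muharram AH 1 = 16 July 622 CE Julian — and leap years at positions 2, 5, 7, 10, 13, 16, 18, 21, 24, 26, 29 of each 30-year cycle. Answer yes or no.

Year 632 AH is year 2 of its 30-year cycle; leap positions are 2, 5, 7, 10, 13, 16, 18, 21, 24, 26, 29, so it is a leap year (355 days).

yes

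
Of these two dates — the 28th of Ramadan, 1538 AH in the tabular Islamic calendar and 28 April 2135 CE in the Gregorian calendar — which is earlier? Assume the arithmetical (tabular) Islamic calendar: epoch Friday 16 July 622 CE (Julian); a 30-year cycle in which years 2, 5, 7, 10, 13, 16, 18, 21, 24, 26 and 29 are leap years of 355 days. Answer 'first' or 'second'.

first

Converting both to JDN: 2493365 vs 2500970; the smaller is the first.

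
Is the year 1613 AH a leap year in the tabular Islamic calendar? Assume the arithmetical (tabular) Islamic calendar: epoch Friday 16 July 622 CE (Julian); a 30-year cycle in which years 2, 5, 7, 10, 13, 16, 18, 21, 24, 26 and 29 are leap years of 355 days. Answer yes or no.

Year 1613 AH is year 23 of its 30-year cycle; leap positions are 2, 5, 7, 10, 13, 16, 18, 21, 24, 26, 29, so it is a common year (354 days).

no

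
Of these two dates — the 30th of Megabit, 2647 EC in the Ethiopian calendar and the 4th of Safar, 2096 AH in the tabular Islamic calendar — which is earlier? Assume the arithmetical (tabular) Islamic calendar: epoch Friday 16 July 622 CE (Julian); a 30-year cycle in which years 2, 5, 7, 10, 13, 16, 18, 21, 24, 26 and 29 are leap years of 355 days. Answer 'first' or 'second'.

second

The two dates have Julian Day Numbers 2690881 and 2690871 respectively.
Since 2690871 < 2690881, the second date comes first.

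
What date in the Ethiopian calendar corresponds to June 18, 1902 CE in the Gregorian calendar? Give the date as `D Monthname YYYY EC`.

Both dates share Julian Day Number 2415919; in the Ethiopian calendar that is 11 Sene 1894 EC.

11 Sene 1894 EC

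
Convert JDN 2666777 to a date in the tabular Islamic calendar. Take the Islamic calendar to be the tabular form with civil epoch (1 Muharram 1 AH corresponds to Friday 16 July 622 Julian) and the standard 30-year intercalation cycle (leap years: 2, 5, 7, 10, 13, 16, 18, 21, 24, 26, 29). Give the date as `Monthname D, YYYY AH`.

JDN 2666777 is 14 April 2589 in the Gregorian calendar.
In the tabular Islamic calendar that day is Safar 7, 2028 AH.

Safar 7, 2028 AH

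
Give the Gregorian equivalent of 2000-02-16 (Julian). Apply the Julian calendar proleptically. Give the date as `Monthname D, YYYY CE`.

The Julian–Gregorian offset here is 13 days (Julian trailing).
16 February 2000 Julian + 13 days → 29 February 2000 Gregorian.

February 29, 2000 CE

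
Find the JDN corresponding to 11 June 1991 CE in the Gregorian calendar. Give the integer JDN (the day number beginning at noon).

2448419

JDN 2451545 is 1 January 2000 CE (Gregorian); the target day is −3126 days from there, so JDN = 2448419.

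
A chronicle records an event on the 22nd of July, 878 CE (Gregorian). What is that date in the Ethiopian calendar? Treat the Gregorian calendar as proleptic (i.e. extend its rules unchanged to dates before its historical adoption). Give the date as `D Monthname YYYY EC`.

24 Hamle 870 EC

Julian Day Number of the source date = 2041946.
Converting JDN 2041946 to the Ethiopian calendar gives 24 Hamle 870 EC.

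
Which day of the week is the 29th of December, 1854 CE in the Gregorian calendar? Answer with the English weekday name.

Friday

JDN 2398582 mod 7 = 4, and JDN 0 was a Monday, so this is a Friday.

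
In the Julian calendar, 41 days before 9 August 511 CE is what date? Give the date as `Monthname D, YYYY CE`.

June 29, 511 CE

JDN of 9 August 511 CE = 1907921.
1907921 − 41 = 1907880.
JDN 1907880 in the Julian calendar is June 29, 511 CE.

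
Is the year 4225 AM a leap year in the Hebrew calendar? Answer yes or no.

Hebrew year 4225 is year 7 of its 19-year Metonic cycle; leap years are at positions 3, 6, 8, 11, 14, 17, 19, so it is a common year (12 months).

no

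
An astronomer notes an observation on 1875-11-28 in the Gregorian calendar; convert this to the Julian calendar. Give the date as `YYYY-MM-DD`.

1875-11-16

At this point the Julian calendar is 12 days behind the Gregorian.
28 November 1875 Gregorian − 12 days → 16 November 1875 Julian.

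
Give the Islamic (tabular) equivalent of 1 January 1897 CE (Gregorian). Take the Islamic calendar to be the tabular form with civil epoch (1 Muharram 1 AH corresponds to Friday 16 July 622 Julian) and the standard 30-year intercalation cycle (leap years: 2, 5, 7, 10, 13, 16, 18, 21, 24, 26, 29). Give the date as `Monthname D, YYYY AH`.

Rajab 27, 1314 AH

Both dates share Julian Day Number 2413926; in the tabular Islamic calendar that is 27 Rajab 1314 AH.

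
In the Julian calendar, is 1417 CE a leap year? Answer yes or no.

no

1417 mod 4 = 1, so it is a common year in the Julian calendar.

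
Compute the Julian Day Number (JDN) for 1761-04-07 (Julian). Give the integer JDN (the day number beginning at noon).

2364360

Equivalently 18 April 1761 (Gregorian).
JDN 2400001 is 17 November 1858 CE (Gregorian), MJD 0; the target day is −35641 days from there, so JDN = 2364360.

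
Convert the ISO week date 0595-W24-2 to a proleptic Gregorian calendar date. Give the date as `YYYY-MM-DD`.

ISO week 1 of 595 is the week containing the first Thursday of 595.
Week 24, day 2 (Tuesday) lands on 0595-06-09.

0595-06-09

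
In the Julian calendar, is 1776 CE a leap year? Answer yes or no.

1776 mod 4 = 0, so it is a leap year in the Julian calendar.

yes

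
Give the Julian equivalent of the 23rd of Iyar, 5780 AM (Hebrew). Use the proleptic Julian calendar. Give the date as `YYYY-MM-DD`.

Both dates share Julian Day Number 2458987; in the Julian calendar that is 4 May 2020 CE.

2020-05-04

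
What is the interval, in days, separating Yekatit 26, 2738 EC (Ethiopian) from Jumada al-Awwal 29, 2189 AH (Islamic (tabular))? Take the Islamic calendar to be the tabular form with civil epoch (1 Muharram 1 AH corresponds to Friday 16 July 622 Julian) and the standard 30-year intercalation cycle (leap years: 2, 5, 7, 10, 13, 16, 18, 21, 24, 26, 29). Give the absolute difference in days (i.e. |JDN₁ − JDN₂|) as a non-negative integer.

145

First date → JDN 2724085; second date → JDN 2723940.
The interval is |2724085 − 2723940| = 145 days.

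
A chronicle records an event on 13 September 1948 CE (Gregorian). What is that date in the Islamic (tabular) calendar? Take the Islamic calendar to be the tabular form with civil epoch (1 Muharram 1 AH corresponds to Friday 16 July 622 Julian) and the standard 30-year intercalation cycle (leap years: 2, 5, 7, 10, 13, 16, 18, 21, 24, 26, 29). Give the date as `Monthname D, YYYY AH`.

Both dates share Julian Day Number 2432808; in the tabular Islamic calendar that is 9 Dhu al-Qa'dah 1367 AH.

Dhu al-Qa'dah 9, 1367 AH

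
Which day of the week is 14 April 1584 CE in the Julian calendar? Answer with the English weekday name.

Tuesday

In the Gregorian calendar this is 24 April 1584 (JDN 2299718).
2299718 ≡ 1 (mod 7); counting from Monday = 0 gives Tuesday.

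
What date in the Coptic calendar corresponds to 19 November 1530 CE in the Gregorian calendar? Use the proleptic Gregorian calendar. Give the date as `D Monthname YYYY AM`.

13 Hathor 1247 AM

Both dates share Julian Day Number 2280203; in the Coptic calendar that is 13 Hathor 1247 AM.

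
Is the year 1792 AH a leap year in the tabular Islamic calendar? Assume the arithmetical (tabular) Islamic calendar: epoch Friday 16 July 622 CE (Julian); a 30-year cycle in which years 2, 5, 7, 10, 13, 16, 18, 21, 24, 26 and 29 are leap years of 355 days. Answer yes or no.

Year 1792 AH is year 22 of its 30-year cycle; leap positions are 2, 5, 7, 10, 13, 16, 18, 21, 24, 26, 29, so it is a common year (354 days).

no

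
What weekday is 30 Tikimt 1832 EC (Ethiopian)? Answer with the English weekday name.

Equivalently 9 November 1839 Gregorian, JDN 2393053.
Since JDN mod 7 = 5 (0 = Monday), the day is Saturday.

Saturday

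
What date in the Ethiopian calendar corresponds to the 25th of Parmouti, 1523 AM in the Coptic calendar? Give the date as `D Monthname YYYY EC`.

25 Miyazya 1799 EC

Julian Day Number of the source date = 2381174.
Converting JDN 2381174 to the Ethiopian calendar gives 25 Miyazya 1799 EC.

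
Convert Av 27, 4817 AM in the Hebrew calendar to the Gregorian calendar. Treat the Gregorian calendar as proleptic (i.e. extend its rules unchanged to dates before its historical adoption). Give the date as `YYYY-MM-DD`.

1057-08-06

Both dates share Julian Day Number 2107339; in the Gregorian calendar that is 6 August 1057 CE.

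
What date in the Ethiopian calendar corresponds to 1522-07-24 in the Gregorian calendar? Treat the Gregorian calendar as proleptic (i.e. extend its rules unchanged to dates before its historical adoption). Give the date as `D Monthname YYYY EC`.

20 Hamle 1514 EC

Both dates share Julian Day Number 2277163; in the Ethiopian calendar that is 20 Hamle 1514 EC.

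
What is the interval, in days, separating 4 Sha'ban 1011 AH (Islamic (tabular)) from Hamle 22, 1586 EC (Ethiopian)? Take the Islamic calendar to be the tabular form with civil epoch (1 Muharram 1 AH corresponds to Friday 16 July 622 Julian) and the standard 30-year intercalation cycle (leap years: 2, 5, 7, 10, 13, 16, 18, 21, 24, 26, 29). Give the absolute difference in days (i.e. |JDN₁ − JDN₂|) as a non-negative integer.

JDN of the first date = 2306560.
JDN of the second date = 2303463.
|2303463 − 2306560| = 3097.

3097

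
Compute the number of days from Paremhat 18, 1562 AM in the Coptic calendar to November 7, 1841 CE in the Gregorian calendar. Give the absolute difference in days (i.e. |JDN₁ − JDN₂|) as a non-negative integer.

First date → JDN 2395382; second date → JDN 2393782.
The interval is |2395382 − 2393782| = 1600 days.

1600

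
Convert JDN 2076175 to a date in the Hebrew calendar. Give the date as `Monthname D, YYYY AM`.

JDN 2076175 is 9 April 972 in the proleptic Gregorian calendar.
In the Hebrew calendar that day is Nisan 17, 4732 AM.

Nisan 17, 4732 AM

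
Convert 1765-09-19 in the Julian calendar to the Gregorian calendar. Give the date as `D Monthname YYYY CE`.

30 September 1765 CE

The Julian–Gregorian offset here is 11 days (Julian trailing).
19 September 1765 Julian + 11 days → 30 September 1765 Gregorian.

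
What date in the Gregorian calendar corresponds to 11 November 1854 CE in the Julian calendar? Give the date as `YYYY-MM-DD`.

The Julian–Gregorian offset here is 12 days (Julian trailing).
11 November 1854 Julian + 12 days → 23 November 1854 Gregorian.

1854-11-23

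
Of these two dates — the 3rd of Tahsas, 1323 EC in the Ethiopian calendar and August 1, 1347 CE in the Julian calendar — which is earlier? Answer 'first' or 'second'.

first

The two dates have Julian Day Numbers 2207173 and 2213262 respectively.
Since 2207173 < 2213262, the first date comes first.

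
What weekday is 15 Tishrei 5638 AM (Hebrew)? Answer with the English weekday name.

Equivalently 22 September 1877 Gregorian, JDN 2406885.
2406885 ≡ 5 (mod 7); counting from Monday = 0 gives Saturday.

Saturday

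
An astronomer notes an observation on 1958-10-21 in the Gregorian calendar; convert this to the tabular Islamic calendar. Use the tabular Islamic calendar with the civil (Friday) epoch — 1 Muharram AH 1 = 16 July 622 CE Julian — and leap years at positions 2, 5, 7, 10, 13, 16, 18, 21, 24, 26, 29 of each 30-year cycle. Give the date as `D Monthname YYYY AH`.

Both dates share Julian Day Number 2436498; in the tabular Islamic calendar that is 7 Rabi' al-Thani 1378 AH.

7 Rabi' al-Thani 1378 AH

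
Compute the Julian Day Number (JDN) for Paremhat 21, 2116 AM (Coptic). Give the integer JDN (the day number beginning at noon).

2597734

In the Gregorian calendar the same day is 2 April 2400.
JDN 2451545 is 1 January 2000 CE (Gregorian); the target day is +146189 days from there, so JDN = 2597734.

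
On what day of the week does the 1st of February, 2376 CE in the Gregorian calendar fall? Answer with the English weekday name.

2588907 ≡ 6 (mod 7); counting from Monday = 0 gives Sunday.

Sunday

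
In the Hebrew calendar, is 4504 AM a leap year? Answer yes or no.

no

Hebrew year 4504 is year 1 of its 19-year Metonic cycle; leap years are at positions 3, 6, 8, 11, 14, 17, 19, so it is a common year (12 months).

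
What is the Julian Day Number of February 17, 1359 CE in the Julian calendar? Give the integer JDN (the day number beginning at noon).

2217480

In the proleptic Gregorian calendar the same day is 25 February 1359.
JDN 2400001 is 17 November 1858 CE (Gregorian), MJD 0; the target day is −182521 days from there, so JDN = 2217480.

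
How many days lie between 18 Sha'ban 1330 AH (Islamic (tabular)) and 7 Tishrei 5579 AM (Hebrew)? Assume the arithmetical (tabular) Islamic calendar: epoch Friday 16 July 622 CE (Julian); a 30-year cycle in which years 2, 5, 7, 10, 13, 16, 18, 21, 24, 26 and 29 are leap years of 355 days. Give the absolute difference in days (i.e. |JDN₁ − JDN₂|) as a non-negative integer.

First date → JDN 2419617; second date → JDN 2385350.
The interval is |2419617 − 2385350| = 34267 days.

34267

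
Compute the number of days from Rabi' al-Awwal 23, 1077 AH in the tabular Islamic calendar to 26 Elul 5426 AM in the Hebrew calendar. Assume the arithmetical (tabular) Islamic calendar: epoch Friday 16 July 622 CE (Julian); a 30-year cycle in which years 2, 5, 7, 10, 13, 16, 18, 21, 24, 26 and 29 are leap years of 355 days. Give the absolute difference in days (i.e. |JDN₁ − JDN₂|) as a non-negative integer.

JDN of the first date = 2329820.
JDN of the second date = 2329823.
|2329823 − 2329820| = 3.

3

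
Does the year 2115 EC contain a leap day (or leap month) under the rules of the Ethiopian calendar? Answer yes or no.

yes

2115 mod 4 = 3; in the Ethiopian calendar a year is leap when year mod 4 = 3, so it is a leap year.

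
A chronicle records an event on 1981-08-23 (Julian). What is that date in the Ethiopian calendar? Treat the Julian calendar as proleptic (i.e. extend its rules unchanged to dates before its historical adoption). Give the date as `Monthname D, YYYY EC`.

Nehase 30, 1973 EC

Julian Day Number of the source date = 2444853.
Converting JDN 2444853 to the Ethiopian calendar gives 30 Nehase 1973 EC.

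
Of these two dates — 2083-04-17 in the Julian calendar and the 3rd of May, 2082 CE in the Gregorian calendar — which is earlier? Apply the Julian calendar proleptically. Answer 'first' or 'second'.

second

Converting both to JDN: 2481980 vs 2481618; the smaller is the second.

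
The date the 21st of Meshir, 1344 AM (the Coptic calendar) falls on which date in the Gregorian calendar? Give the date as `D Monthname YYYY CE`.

26 February 1628 CE

Julian Day Number of the source date = 2315731.
Converting JDN 2315731 to the Gregorian calendar gives 26 February 1628 CE.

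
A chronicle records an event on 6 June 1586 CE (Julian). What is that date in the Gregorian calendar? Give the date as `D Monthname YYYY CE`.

16 June 1586 CE

The Julian–Gregorian offset here is 10 days (Julian trailing).
6 June 1586 Julian + 10 days → 16 June 1586 Gregorian.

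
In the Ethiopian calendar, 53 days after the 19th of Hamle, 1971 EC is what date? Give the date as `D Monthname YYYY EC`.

JDN of the 19th of Hamle, 1971 EC = 2444081.
2444081 + 53 = 2444134.
JDN 2444134 in the Ethiopian calendar is 6 Meskerem 1972 EC.

6 Meskerem 1972 EC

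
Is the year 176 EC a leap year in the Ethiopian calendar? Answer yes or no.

176 mod 4 = 0; in the Ethiopian calendar a year is leap when year mod 4 = 3, so it is a common year.

no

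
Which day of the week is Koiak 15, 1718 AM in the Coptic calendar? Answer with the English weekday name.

Monday

In the Gregorian calendar this is 24 December 2001 (JDN 2452268).
Since JDN mod 7 = 0 (0 = Monday), the day is Monday.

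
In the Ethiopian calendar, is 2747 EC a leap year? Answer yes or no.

2747 mod 4 = 3; in the Ethiopian calendar a year is leap when year mod 4 = 3, so it is a leap year.

yes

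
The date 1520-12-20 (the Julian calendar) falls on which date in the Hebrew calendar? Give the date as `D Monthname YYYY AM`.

10 Tevet 5281 AM

Julian Day Number of the source date = 2276592.
Converting JDN 2276592 to the Hebrew calendar gives 10 Tevet 5281 AM.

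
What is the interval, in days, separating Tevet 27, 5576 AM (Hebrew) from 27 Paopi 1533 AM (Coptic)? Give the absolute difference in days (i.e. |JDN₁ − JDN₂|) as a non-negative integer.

282

JDN of the first date = 2384367.
JDN of the second date = 2384649.
|2384649 − 2384367| = 282.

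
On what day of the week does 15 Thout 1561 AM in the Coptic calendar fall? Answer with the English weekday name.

In the Gregorian calendar this is 24 September 1844 (JDN 2394834).
Since JDN mod 7 = 1 (0 = Monday), the day is Tuesday.

Tuesday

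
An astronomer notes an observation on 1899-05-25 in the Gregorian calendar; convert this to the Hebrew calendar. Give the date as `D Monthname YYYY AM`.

16 Sivan 5659 AM

Julian Day Number of the source date = 2414800.
Converting JDN 2414800 to the Hebrew calendar gives 16 Sivan 5659 AM.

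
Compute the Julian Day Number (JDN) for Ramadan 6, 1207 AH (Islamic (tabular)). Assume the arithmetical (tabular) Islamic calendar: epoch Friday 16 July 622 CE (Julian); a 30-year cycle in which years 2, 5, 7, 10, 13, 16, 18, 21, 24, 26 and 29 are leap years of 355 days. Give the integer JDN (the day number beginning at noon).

Equivalently 17 April 1793 (Gregorian).
JDN 2400001 is 17 November 1858 CE (Gregorian), MJD 0; the target day is −23954 days from there, so JDN = 2376047.

2376047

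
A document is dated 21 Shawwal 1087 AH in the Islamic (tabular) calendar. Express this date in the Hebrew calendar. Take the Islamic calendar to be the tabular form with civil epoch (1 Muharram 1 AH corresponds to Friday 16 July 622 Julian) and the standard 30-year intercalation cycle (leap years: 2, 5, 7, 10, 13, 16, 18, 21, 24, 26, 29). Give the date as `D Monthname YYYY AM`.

Both dates share Julian Day Number 2333568; in the Hebrew calendar that is 22 Tevet 5437 AM.

22 Tevet 5437 AM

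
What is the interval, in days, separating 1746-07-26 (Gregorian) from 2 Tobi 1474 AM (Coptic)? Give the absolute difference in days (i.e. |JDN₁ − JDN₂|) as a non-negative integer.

4184

First date → JDN 2358980; second date → JDN 2363164.
The interval is |2358980 − 2363164| = 4184 days.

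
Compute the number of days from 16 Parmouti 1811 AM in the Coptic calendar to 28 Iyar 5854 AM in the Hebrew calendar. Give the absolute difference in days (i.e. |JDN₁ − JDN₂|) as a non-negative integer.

345

First date → JDN 2486357; second date → JDN 2486012.
The interval is |2486357 − 2486012| = 345 days.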